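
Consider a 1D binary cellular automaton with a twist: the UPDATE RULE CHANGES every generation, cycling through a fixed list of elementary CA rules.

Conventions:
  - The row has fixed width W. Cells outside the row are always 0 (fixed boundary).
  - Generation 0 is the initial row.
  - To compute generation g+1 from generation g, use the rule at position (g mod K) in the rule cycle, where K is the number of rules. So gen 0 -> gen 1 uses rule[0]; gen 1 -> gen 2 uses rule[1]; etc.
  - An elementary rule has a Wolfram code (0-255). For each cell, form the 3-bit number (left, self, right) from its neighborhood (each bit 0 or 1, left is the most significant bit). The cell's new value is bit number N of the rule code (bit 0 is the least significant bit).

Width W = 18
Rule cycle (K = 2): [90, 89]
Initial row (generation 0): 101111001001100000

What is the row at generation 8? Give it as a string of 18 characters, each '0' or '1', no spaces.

Gen 0: 101111001001100000
Gen 1 (rule 90): 001001110111110000
Gen 2 (rule 89): 100101010100011111
Gen 3 (rule 90): 011000000010110001
Gen 4 (rule 89): 011111111000111100
Gen 5 (rule 90): 110000001101100110
Gen 6 (rule 89): 111111101101110111
Gen 7 (rule 90): 100000101101010101
Gen 8 (rule 89): 011110001100000000

Answer: 011110001100000000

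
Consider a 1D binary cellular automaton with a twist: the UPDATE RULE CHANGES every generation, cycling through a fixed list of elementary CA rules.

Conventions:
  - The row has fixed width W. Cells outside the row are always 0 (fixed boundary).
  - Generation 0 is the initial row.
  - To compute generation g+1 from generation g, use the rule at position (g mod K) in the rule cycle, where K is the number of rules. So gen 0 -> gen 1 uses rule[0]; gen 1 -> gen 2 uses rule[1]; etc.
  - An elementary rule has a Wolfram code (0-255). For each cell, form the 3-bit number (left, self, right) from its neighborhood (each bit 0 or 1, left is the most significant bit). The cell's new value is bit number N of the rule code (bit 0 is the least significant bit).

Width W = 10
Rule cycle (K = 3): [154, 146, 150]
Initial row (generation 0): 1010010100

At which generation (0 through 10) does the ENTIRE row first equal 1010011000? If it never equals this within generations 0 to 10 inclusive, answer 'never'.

Gen 0: 1010010100
Gen 1 (rule 154): 0001100010
Gen 2 (rule 146): 0010010101
Gen 3 (rule 150): 0111110101
Gen 4 (rule 154): 1111100000
Gen 5 (rule 146): 0111010000
Gen 6 (rule 150): 1010011000
Gen 7 (rule 154): 0001110100
Gen 8 (rule 146): 0010100010
Gen 9 (rule 150): 0110110111
Gen 10 (rule 154): 1100100110

Answer: 6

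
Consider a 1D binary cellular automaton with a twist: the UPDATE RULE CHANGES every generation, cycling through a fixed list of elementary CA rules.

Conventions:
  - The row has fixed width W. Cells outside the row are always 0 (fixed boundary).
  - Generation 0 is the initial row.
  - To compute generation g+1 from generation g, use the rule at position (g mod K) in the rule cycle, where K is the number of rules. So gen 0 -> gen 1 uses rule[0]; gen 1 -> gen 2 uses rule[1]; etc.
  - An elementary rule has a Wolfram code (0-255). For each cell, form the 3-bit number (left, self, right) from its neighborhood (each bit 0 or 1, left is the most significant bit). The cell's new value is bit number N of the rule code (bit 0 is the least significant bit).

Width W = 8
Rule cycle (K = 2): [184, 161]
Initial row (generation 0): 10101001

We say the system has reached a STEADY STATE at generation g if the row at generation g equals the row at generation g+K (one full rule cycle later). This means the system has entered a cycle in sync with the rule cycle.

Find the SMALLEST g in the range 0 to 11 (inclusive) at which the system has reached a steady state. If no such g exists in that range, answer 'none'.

Gen 0: 10101001
Gen 1 (rule 184): 01010100
Gen 2 (rule 161): 00101001
Gen 3 (rule 184): 00010100
Gen 4 (rule 161): 11001001
Gen 5 (rule 184): 10100100
Gen 6 (rule 161): 01000001
Gen 7 (rule 184): 00100000
Gen 8 (rule 161): 10001111
Gen 9 (rule 184): 01001110
Gen 10 (rule 161): 00000100
Gen 11 (rule 184): 00000010
Gen 12 (rule 161): 11111000
Gen 13 (rule 184): 11110100

Answer: none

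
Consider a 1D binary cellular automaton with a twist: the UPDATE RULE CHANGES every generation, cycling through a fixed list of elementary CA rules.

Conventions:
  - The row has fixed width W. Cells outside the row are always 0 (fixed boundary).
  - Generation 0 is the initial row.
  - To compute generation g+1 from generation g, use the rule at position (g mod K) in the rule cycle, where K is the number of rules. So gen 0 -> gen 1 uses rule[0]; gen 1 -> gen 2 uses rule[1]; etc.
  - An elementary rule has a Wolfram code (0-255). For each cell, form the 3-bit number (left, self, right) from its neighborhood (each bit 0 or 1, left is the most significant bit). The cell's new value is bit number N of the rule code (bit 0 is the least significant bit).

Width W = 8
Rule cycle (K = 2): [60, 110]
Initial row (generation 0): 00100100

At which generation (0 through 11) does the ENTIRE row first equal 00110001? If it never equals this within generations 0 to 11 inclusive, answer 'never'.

Answer: never

Derivation:
Gen 0: 00100100
Gen 1 (rule 60): 00110110
Gen 2 (rule 110): 01111110
Gen 3 (rule 60): 01000001
Gen 4 (rule 110): 11000011
Gen 5 (rule 60): 10100010
Gen 6 (rule 110): 11100110
Gen 7 (rule 60): 10010101
Gen 8 (rule 110): 10111111
Gen 9 (rule 60): 11100000
Gen 10 (rule 110): 10100000
Gen 11 (rule 60): 11110000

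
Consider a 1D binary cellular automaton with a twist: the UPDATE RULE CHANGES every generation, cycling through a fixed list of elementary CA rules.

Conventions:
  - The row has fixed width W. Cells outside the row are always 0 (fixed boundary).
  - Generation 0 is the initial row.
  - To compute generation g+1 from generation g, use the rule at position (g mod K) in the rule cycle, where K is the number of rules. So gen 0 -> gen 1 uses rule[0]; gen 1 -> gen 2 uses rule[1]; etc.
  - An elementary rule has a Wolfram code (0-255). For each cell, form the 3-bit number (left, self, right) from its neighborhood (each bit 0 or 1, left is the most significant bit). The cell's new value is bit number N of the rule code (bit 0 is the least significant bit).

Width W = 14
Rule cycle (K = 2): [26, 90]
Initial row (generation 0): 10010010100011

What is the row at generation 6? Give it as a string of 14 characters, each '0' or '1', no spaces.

Answer: 01000110111000

Derivation:
Gen 0: 10010010100011
Gen 1 (rule 26): 01101100010110
Gen 2 (rule 90): 11101110100111
Gen 3 (rule 26): 10001000011100
Gen 4 (rule 90): 01010100110110
Gen 5 (rule 26): 10000011100101
Gen 6 (rule 90): 01000110111000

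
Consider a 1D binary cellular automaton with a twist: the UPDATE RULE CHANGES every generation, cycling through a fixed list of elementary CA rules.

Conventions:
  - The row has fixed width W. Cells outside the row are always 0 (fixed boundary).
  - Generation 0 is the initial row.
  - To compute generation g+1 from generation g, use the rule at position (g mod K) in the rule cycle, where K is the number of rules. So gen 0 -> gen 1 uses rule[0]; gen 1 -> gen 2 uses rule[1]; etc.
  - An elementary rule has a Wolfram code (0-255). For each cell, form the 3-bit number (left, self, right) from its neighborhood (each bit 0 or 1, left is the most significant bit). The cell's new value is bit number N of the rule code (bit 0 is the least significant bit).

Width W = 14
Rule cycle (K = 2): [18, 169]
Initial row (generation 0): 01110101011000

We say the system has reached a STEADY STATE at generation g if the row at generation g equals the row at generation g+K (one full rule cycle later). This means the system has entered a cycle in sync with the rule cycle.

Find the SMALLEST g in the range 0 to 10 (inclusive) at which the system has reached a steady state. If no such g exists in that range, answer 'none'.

Answer: none

Derivation:
Gen 0: 01110101011000
Gen 1 (rule 18): 10000000000100
Gen 2 (rule 169): 00111111110001
Gen 3 (rule 18): 01000000001010
Gen 4 (rule 169): 00011111100100
Gen 5 (rule 18): 00100000011010
Gen 6 (rule 169): 10001111010100
Gen 7 (rule 18): 01010000000010
Gen 8 (rule 169): 00100111111000
Gen 9 (rule 18): 01011000000100
Gen 10 (rule 169): 00110011110001
Gen 11 (rule 18): 01001100001010
Gen 12 (rule 169): 00001001100100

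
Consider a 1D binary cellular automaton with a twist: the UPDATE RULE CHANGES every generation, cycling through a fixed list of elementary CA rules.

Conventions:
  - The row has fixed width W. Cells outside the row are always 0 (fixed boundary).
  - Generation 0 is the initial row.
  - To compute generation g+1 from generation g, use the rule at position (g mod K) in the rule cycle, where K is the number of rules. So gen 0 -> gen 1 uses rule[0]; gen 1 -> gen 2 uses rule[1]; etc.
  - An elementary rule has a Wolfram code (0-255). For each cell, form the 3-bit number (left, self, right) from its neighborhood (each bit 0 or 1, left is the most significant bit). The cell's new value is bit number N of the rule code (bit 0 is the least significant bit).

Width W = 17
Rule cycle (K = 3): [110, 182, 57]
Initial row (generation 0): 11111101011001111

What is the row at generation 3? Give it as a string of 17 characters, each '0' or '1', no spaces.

Answer: 10100110001010100

Derivation:
Gen 0: 11111101011001111
Gen 1 (rule 110): 10000111111011001
Gen 2 (rule 182): 11001011110100111
Gen 3 (rule 57): 10100110001010100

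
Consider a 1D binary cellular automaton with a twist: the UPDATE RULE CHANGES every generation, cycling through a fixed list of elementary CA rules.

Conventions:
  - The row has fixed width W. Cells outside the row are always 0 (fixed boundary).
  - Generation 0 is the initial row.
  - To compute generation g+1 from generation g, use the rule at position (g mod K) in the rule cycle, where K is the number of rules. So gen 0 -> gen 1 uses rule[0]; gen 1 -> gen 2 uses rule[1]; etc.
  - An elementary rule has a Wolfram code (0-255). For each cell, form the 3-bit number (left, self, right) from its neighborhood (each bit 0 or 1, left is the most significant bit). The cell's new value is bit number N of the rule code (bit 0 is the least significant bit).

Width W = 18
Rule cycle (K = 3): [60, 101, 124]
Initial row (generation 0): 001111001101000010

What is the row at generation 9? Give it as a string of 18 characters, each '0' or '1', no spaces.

Gen 0: 001111001101000010
Gen 1 (rule 60): 001000101011100011
Gen 2 (rule 101): 101010111100101001
Gen 3 (rule 124): 111111100110111101
Gen 4 (rule 60): 100000010101100011
Gen 5 (rule 101): 101111011110101001
Gen 6 (rule 124): 111001110011111101
Gen 7 (rule 60): 100101001010000011
Gen 8 (rule 101): 100111001110111001
Gen 9 (rule 124): 110101101011101101

Answer: 110101101011101101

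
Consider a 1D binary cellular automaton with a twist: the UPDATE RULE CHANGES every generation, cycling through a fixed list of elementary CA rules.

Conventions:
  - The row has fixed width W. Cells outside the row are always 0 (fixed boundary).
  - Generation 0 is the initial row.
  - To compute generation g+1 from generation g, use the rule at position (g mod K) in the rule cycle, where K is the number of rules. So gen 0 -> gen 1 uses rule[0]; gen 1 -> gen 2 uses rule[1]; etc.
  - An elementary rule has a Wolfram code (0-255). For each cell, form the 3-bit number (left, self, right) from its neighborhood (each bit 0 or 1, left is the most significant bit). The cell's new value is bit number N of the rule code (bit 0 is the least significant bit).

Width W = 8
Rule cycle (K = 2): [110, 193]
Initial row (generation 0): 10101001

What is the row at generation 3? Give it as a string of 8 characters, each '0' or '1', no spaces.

Gen 0: 10101001
Gen 1 (rule 110): 11111011
Gen 2 (rule 193): 01111001
Gen 3 (rule 110): 11001011

Answer: 11001011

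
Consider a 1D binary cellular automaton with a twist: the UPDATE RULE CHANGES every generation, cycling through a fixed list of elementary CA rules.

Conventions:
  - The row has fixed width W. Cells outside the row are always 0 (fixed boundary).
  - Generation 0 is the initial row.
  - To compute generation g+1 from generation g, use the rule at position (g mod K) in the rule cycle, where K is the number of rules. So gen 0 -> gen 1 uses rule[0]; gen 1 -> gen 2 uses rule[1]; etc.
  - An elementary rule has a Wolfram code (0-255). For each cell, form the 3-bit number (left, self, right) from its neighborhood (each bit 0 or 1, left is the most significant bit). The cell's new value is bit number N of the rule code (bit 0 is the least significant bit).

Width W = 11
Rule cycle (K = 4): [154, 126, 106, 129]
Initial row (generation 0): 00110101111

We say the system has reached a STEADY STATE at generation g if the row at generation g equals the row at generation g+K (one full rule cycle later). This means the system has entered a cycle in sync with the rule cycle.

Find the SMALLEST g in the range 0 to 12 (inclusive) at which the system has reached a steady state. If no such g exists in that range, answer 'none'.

Gen 0: 00110101111
Gen 1 (rule 154): 01100001110
Gen 2 (rule 126): 11110011011
Gen 3 (rule 106): 10010111111
Gen 4 (rule 129): 00000011110
Gen 5 (rule 154): 00000111101
Gen 6 (rule 126): 00001100111
Gen 7 (rule 106): 00011101101
Gen 8 (rule 129): 11001000000
Gen 9 (rule 154): 10110100000
Gen 10 (rule 126): 11111110000
Gen 11 (rule 106): 10000010000
Gen 12 (rule 129): 00111000111
Gen 13 (rule 154): 01110101110
Gen 14 (rule 126): 11011111011
Gen 15 (rule 106): 11110001111
Gen 16 (rule 129): 01100100110

Answer: none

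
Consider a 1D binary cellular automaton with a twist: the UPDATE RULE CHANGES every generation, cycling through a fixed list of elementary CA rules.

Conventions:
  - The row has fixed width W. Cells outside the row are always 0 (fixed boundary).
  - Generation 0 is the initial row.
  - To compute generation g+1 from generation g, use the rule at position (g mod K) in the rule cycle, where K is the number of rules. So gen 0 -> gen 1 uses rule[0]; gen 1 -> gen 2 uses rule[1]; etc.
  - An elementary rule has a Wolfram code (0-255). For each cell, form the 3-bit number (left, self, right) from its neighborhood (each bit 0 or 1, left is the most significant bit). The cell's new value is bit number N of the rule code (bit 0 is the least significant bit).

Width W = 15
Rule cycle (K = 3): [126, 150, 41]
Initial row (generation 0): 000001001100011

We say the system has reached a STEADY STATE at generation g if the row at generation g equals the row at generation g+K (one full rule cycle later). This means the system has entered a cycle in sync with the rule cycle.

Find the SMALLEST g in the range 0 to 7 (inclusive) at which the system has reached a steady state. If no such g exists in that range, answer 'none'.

Answer: none

Derivation:
Gen 0: 000001001100011
Gen 1 (rule 126): 000011111110111
Gen 2 (rule 150): 000101111100010
Gen 3 (rule 41): 110011000001000
Gen 4 (rule 126): 111111100011100
Gen 5 (rule 150): 011111010101010
Gen 6 (rule 41): 010000101010100
Gen 7 (rule 126): 111001111111110
Gen 8 (rule 150): 010110111111101
Gen 9 (rule 41): 001101100000010
Gen 10 (rule 126): 011111110000111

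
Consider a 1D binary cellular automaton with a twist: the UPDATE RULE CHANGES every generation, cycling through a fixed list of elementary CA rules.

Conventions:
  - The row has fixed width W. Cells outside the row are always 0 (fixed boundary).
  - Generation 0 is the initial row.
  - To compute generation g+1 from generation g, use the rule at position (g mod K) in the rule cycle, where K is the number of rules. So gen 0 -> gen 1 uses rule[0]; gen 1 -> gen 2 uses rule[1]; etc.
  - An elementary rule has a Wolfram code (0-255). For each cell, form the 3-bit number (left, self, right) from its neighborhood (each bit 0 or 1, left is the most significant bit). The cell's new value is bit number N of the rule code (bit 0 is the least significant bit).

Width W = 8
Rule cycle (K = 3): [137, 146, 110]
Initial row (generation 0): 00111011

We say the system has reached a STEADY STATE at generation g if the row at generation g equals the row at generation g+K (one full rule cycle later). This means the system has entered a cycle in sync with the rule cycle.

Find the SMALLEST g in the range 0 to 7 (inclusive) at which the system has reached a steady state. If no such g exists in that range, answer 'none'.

Gen 0: 00111011
Gen 1 (rule 137): 10110010
Gen 2 (rule 146): 00001101
Gen 3 (rule 110): 00011111
Gen 4 (rule 137): 11011110
Gen 5 (rule 146): 00001101
Gen 6 (rule 110): 00011111
Gen 7 (rule 137): 11011110
Gen 8 (rule 146): 00001101
Gen 9 (rule 110): 00011111
Gen 10 (rule 137): 11011110

Answer: 2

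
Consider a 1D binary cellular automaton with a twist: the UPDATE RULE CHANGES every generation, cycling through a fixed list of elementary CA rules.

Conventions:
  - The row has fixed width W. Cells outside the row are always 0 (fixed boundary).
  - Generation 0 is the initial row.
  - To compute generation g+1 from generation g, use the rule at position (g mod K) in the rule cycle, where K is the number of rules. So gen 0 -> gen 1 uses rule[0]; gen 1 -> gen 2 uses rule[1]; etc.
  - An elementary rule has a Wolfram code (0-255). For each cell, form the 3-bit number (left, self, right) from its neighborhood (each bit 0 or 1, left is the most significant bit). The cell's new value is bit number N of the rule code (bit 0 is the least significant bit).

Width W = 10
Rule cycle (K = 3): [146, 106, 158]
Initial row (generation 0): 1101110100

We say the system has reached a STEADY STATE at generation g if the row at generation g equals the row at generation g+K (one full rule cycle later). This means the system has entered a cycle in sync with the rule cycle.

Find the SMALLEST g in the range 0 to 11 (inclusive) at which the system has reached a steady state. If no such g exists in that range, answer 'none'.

Gen 0: 1101110100
Gen 1 (rule 146): 0000100010
Gen 2 (rule 106): 0001000100
Gen 3 (rule 158): 0011101110
Gen 4 (rule 146): 0101000101
Gen 5 (rule 106): 1010001010
Gen 6 (rule 158): 1011011011
Gen 7 (rule 146): 0000000000
Gen 8 (rule 106): 0000000000
Gen 9 (rule 158): 0000000000
Gen 10 (rule 146): 0000000000
Gen 11 (rule 106): 0000000000
Gen 12 (rule 158): 0000000000
Gen 13 (rule 146): 0000000000
Gen 14 (rule 106): 0000000000

Answer: 7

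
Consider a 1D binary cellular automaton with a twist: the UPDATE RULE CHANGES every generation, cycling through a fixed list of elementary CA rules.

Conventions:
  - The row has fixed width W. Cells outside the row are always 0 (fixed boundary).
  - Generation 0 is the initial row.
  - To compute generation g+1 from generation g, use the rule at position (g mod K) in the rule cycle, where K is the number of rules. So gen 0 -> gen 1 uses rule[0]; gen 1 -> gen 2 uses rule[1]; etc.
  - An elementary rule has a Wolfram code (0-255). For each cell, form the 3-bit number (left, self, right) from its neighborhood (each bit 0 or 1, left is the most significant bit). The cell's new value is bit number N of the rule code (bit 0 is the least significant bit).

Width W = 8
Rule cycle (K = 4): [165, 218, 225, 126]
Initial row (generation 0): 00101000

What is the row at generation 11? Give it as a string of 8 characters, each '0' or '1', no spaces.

Gen 0: 00101000
Gen 1 (rule 165): 10111011
Gen 2 (rule 218): 00111011
Gen 3 (rule 225): 10011101
Gen 4 (rule 126): 11110111
Gen 5 (rule 165): 01101010
Gen 6 (rule 218): 11100001
Gen 7 (rule 225): 01101100
Gen 8 (rule 126): 11111110
Gen 9 (rule 165): 01111100
Gen 10 (rule 218): 11111110
Gen 11 (rule 225): 01111110

Answer: 01111110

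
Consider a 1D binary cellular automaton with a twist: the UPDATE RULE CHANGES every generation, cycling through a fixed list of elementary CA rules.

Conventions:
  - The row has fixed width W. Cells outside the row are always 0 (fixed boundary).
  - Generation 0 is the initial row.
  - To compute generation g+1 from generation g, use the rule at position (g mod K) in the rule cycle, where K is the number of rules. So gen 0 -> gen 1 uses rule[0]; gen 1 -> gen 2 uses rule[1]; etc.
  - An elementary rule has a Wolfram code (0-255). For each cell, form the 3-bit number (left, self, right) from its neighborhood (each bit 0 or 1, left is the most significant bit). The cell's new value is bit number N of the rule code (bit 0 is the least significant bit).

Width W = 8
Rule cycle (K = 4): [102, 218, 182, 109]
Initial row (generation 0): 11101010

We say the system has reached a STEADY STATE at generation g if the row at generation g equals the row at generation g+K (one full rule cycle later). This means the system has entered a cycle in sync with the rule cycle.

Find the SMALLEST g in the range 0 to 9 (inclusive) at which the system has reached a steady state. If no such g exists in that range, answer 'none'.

Answer: none

Derivation:
Gen 0: 11101010
Gen 1 (rule 102): 00111110
Gen 2 (rule 218): 01111111
Gen 3 (rule 182): 10111110
Gen 4 (rule 109): 11100010
Gen 5 (rule 102): 00100110
Gen 6 (rule 218): 01011111
Gen 7 (rule 182): 11101110
Gen 8 (rule 109): 10111010
Gen 9 (rule 102): 11001110
Gen 10 (rule 218): 11111111
Gen 11 (rule 182): 01111110
Gen 12 (rule 109): 01000010
Gen 13 (rule 102): 11000110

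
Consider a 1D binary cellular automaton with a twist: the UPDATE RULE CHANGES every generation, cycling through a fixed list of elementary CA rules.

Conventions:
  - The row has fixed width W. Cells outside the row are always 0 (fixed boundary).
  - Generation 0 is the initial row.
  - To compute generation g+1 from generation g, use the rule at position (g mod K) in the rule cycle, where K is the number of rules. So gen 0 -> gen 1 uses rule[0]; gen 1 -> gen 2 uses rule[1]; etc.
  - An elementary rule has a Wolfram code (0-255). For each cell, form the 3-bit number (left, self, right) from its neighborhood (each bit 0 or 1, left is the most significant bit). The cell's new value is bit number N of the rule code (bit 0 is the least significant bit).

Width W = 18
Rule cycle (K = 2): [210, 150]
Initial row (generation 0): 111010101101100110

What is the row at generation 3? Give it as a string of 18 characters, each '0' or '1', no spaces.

Answer: 011010010111001000

Derivation:
Gen 0: 111010101101100110
Gen 1 (rule 210): 011000000100111011
Gen 2 (rule 150): 100100001111010000
Gen 3 (rule 210): 011010010111001000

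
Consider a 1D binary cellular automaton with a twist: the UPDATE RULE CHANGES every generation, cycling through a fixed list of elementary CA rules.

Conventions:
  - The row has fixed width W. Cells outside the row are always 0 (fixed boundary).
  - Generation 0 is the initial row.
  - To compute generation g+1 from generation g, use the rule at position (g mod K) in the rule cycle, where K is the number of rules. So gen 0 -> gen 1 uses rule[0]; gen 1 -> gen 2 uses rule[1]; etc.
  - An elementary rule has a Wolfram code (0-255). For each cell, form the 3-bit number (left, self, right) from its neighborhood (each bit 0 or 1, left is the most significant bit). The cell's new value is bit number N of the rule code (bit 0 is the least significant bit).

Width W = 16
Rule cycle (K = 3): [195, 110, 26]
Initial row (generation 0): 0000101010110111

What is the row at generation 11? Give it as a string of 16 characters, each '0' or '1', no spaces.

Gen 0: 0000101010110111
Gen 1 (rule 195): 1111000000010011
Gen 2 (rule 110): 1001000000110111
Gen 3 (rule 26): 0110100001100100
Gen 4 (rule 195): 1010001110101001
Gen 5 (rule 110): 1110011011111011
Gen 6 (rule 26): 1001110010000010
Gen 7 (rule 195): 0010110100111100
Gen 8 (rule 110): 0111111101100100
Gen 9 (rule 26): 1100000001011010
Gen 10 (rule 195): 0101111110001000
Gen 11 (rule 110): 1111000010011000

Answer: 1111000010011000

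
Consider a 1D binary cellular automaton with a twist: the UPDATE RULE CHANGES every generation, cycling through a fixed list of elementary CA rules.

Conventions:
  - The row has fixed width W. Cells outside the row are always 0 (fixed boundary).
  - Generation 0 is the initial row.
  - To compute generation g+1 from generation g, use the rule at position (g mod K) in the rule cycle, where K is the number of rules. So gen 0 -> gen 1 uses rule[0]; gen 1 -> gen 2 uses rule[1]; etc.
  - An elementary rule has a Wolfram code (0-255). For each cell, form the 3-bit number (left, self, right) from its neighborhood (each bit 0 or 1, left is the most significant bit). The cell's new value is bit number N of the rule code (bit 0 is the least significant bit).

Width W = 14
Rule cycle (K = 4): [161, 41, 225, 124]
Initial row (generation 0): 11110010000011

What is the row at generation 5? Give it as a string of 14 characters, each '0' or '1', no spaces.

Gen 0: 11110010000011
Gen 1 (rule 161): 01100000111000
Gen 2 (rule 41): 01001110100011
Gen 3 (rule 225): 00000111001001
Gen 4 (rule 124): 00000101101101
Gen 5 (rule 161): 11110010010010

Answer: 11110010010010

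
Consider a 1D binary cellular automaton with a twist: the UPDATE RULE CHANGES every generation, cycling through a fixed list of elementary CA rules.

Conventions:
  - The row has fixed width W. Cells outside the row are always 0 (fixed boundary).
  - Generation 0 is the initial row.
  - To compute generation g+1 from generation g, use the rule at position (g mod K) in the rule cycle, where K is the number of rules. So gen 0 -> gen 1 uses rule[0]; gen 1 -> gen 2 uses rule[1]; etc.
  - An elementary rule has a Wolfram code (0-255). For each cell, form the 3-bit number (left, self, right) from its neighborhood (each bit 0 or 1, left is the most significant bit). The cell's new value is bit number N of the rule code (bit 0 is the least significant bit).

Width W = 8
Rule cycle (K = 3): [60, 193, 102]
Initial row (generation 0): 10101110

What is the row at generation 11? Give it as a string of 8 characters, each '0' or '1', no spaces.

Gen 0: 10101110
Gen 1 (rule 60): 11111001
Gen 2 (rule 193): 01111000
Gen 3 (rule 102): 10001000
Gen 4 (rule 60): 11001100
Gen 5 (rule 193): 01000101
Gen 6 (rule 102): 11001111
Gen 7 (rule 60): 10101000
Gen 8 (rule 193): 00000011
Gen 9 (rule 102): 00000101
Gen 10 (rule 60): 00000111
Gen 11 (rule 193): 11110011

Answer: 11110011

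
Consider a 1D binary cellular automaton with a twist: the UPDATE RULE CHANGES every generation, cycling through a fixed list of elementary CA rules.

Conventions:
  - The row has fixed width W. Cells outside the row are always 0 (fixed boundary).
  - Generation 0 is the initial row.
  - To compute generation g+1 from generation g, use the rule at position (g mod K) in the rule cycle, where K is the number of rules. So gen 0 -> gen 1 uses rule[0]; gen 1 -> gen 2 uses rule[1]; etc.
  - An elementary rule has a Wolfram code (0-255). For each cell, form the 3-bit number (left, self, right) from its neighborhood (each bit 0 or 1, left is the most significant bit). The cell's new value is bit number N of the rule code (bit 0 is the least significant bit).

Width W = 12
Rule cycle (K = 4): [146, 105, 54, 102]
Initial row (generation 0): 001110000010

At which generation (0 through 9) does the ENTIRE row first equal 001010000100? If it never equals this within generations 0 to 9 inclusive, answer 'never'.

Answer: never

Derivation:
Gen 0: 001110000010
Gen 1 (rule 146): 010101000101
Gen 2 (rule 105): 001010010010
Gen 3 (rule 54): 011111111111
Gen 4 (rule 102): 100000000001
Gen 5 (rule 146): 010000000010
Gen 6 (rule 105): 000111111000
Gen 7 (rule 54): 001000000100
Gen 8 (rule 102): 011000001100
Gen 9 (rule 146): 100100010010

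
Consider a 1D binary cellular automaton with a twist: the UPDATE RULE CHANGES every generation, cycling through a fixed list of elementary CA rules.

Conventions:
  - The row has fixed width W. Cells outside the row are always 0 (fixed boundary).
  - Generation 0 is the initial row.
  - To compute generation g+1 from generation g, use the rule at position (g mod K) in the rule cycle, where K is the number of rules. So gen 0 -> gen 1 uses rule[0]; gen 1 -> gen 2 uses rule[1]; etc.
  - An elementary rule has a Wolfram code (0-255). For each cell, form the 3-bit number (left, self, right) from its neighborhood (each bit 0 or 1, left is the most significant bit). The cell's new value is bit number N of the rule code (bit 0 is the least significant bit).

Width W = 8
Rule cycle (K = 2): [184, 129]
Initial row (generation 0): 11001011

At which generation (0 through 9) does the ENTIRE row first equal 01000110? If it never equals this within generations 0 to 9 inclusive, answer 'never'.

Answer: never

Derivation:
Gen 0: 11001011
Gen 1 (rule 184): 10100110
Gen 2 (rule 129): 00000000
Gen 3 (rule 184): 00000000
Gen 4 (rule 129): 11111111
Gen 5 (rule 184): 11111110
Gen 6 (rule 129): 01111100
Gen 7 (rule 184): 01111010
Gen 8 (rule 129): 00110000
Gen 9 (rule 184): 00101000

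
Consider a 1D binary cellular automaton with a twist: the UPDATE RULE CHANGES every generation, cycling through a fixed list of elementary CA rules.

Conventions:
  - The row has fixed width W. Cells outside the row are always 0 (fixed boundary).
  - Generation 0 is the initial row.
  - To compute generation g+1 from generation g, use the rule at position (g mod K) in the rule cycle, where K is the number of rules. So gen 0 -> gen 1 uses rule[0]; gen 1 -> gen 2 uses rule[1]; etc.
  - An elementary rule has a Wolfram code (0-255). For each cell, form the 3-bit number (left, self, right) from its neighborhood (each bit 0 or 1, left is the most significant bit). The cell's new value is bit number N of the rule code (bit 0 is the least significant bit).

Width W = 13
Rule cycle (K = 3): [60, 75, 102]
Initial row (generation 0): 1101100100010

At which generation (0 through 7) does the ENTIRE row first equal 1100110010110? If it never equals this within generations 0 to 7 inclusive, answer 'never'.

Gen 0: 1101100100010
Gen 1 (rule 60): 1011010110011
Gen 2 (rule 75): 0011000110111
Gen 3 (rule 102): 0101001011001
Gen 4 (rule 60): 0111101110101
Gen 5 (rule 75): 1100101010000
Gen 6 (rule 102): 0101111110000
Gen 7 (rule 60): 0111000001000

Answer: never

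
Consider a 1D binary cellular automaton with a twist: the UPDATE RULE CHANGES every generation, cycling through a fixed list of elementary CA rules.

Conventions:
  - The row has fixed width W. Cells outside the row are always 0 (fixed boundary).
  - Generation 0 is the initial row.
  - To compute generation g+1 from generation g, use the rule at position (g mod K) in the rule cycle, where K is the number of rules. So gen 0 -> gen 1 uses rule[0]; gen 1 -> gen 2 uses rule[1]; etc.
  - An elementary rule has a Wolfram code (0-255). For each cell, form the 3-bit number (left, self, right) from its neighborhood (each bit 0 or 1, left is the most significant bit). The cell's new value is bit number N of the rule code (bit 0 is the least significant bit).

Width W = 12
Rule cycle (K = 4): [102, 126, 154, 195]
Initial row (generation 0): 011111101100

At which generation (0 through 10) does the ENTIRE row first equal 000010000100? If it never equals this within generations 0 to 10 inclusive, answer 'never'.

Gen 0: 011111101100
Gen 1 (rule 102): 100000110100
Gen 2 (rule 126): 110001111110
Gen 3 (rule 154): 101011111101
Gen 4 (rule 195): 000001111100
Gen 5 (rule 102): 000010000100
Gen 6 (rule 126): 000111001110
Gen 7 (rule 154): 001110111101
Gen 8 (rule 195): 110110011100
Gen 9 (rule 102): 011010100100
Gen 10 (rule 126): 111111111110

Answer: 5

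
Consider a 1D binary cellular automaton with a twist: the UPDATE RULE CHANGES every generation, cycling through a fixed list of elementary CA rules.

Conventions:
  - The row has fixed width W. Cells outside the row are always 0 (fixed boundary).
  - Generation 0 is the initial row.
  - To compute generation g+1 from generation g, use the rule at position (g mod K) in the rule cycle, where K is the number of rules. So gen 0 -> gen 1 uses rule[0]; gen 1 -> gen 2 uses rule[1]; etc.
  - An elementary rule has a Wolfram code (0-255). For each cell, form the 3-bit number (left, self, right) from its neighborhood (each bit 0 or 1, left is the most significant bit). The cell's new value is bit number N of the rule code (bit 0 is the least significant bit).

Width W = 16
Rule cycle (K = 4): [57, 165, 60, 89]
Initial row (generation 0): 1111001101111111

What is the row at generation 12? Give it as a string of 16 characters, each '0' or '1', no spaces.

Answer: 0011011110011100

Derivation:
Gen 0: 1111001101111111
Gen 1 (rule 57): 1000101011000000
Gen 2 (rule 165): 1010111100011111
Gen 3 (rule 60): 1111100010010000
Gen 4 (rule 89): 1000111001001111
Gen 5 (rule 57): 0110100100101000
Gen 6 (rule 165): 0001100100111011
Gen 7 (rule 60): 0001010110100110
Gen 8 (rule 89): 1100000110010111
Gen 9 (rule 57): 1011110101001100
Gen 10 (rule 165): 1101101111000001
Gen 11 (rule 60): 1011011000100001
Gen 12 (rule 89): 0011011110011100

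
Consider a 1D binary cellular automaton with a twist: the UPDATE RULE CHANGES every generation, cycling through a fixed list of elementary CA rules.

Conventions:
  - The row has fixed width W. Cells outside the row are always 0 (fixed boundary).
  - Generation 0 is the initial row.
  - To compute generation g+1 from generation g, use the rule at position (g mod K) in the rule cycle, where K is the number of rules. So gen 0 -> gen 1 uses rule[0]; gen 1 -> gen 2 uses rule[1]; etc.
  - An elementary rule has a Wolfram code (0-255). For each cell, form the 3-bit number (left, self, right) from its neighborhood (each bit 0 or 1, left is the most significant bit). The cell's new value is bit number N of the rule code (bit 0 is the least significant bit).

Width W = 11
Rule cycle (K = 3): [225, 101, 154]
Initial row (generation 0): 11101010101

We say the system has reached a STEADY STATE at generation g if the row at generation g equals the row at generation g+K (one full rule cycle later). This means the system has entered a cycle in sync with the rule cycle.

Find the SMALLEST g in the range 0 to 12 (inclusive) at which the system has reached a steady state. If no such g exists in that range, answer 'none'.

Gen 0: 11101010101
Gen 1 (rule 225): 01110101010
Gen 2 (rule 101): 00011111110
Gen 3 (rule 154): 00111111101
Gen 4 (rule 225): 10011111110
Gen 5 (rule 101): 10000000010
Gen 6 (rule 154): 01000000101
Gen 7 (rule 225): 00011110010
Gen 8 (rule 101): 11000010010
Gen 9 (rule 154): 10100101101
Gen 10 (rule 225): 01000010110
Gen 11 (rule 101): 01011011010
Gen 12 (rule 154): 10010010001
Gen 13 (rule 225): 00000000100
Gen 14 (rule 101): 11111110101
Gen 15 (rule 154): 11111100000

Answer: none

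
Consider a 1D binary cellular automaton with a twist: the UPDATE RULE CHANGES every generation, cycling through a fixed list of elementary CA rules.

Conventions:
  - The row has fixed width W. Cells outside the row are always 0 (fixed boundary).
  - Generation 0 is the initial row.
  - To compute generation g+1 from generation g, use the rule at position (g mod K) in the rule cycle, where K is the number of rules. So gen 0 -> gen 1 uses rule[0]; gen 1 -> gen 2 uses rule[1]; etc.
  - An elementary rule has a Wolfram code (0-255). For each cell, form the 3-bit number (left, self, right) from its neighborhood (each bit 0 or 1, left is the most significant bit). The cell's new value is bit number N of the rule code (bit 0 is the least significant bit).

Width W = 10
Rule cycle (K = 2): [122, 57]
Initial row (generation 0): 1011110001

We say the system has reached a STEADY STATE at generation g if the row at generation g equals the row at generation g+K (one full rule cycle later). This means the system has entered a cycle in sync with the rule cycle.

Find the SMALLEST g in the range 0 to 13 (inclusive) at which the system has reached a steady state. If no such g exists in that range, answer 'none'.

Gen 0: 1011110001
Gen 1 (rule 122): 0110011010
Gen 2 (rule 57): 0101010101
Gen 3 (rule 122): 1010101010
Gen 4 (rule 57): 0101010101
Gen 5 (rule 122): 1010101010
Gen 6 (rule 57): 0101010101
Gen 7 (rule 122): 1010101010
Gen 8 (rule 57): 0101010101
Gen 9 (rule 122): 1010101010
Gen 10 (rule 57): 0101010101
Gen 11 (rule 122): 1010101010
Gen 12 (rule 57): 0101010101
Gen 13 (rule 122): 1010101010
Gen 14 (rule 57): 0101010101
Gen 15 (rule 122): 1010101010

Answer: 2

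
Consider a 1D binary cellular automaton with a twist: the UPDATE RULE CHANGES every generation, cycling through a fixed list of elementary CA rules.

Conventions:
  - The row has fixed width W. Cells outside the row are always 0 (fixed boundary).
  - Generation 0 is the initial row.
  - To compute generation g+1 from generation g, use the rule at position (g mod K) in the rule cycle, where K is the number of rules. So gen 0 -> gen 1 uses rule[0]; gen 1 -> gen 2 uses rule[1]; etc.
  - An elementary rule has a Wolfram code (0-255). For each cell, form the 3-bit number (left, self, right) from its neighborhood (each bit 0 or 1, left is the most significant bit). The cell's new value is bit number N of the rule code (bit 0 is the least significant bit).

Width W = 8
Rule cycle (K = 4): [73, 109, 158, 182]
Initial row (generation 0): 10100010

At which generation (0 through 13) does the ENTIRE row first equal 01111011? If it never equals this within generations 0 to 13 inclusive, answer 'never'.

Answer: never

Derivation:
Gen 0: 10100010
Gen 1 (rule 73): 00001000
Gen 2 (rule 109): 11101011
Gen 3 (rule 158): 11001010
Gen 4 (rule 182): 00111111
Gen 5 (rule 73): 10100001
Gen 6 (rule 109): 11101101
Gen 7 (rule 158): 11001001
Gen 8 (rule 182): 00111111
Gen 9 (rule 73): 10100001
Gen 10 (rule 109): 11101101
Gen 11 (rule 158): 11001001
Gen 12 (rule 182): 00111111
Gen 13 (rule 73): 10100001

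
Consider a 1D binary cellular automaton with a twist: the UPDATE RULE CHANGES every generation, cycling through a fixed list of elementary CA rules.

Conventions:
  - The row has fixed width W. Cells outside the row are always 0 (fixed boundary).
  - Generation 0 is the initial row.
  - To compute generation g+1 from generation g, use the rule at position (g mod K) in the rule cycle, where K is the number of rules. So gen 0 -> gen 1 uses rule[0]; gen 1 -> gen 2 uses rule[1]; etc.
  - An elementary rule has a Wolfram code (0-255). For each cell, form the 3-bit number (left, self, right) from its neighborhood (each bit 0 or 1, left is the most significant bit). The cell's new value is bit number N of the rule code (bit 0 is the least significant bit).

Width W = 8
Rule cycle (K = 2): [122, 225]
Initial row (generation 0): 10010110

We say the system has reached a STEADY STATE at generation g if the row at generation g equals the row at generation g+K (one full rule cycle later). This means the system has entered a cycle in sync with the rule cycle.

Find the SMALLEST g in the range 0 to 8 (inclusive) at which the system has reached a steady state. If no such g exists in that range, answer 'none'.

Gen 0: 10010110
Gen 1 (rule 122): 01101111
Gen 2 (rule 225): 00110111
Gen 3 (rule 122): 01111101
Gen 4 (rule 225): 00111110
Gen 5 (rule 122): 01100011
Gen 6 (rule 225): 00101001
Gen 7 (rule 122): 01010110
Gen 8 (rule 225): 00101010
Gen 9 (rule 122): 01010101
Gen 10 (rule 225): 00101010

Answer: 8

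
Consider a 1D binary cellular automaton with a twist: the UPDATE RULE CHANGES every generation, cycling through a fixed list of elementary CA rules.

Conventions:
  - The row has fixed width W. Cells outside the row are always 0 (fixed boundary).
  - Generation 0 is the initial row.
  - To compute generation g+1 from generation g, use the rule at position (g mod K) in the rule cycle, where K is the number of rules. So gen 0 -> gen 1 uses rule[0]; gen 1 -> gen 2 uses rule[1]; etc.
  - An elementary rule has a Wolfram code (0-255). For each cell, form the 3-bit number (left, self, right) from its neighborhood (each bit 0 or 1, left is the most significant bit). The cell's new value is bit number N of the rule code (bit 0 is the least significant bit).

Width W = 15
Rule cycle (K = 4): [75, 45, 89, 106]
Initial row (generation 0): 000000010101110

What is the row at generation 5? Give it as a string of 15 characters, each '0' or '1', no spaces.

Answer: 110111100010101

Derivation:
Gen 0: 000000010101110
Gen 1 (rule 75): 111111100001010
Gen 2 (rule 45): 100000001101110
Gen 3 (rule 89): 011111101101011
Gen 4 (rule 106): 110000111110111
Gen 5 (rule 75): 110111100010101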